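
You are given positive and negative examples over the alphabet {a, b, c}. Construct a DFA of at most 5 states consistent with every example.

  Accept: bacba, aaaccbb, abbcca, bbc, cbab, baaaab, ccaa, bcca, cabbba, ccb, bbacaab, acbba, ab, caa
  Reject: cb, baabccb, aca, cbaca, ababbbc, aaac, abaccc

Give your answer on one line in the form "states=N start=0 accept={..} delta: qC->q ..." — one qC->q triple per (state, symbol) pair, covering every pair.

states=5 start=0 accept={0,1,4} delta: 0a->0 0b->1 0c->2 1a->0 1b->2 1c->1 2a->3 2b->3 2c->4 3a->0 3b->1 3c->2 4a->0 4b->0 4c->3

Fold the examples into a partial DFA from state 0: repeatedly fix the first undefined (state, symbol) met by the shortest-then-alphabetical prefix, trying targets in increasing order and rejecting any under which an Accept and a Reject string meet in one state with the same remainder; add a state when all current targets are rejected. Accepting states are where Accept strings end.
a: 0a undefined. 0a->0: ok.
b: 0b undefined. 0b->0: no, bbc/ababbbc meet in 0 with "c" left. Open state 1: 0b->1.
c: 0c undefined. 0c->0: no, ccaa/aca meet in 0. 0c->1: no, ab/aaac meet in 1. Open state 2: 0c->2.
ba: 1a undefined. 1a->0: ok.
bb: 1b undefined. 1b->0: no, bbc/aaac meet in 2. 1b->1: no, bbc/ababbbc meet in 1 with "c" left. 1b->2: ok.
bc: 1c undefined. 1c->0: no, bcca/aca meet in 2 with "a" left. 1c->1: ok.
ca: 2a undefined. 2a->0: no, bcca/aca meet in 0. 2a->1: no, baaaab/aca meet in 1. 2a->2: no, caa/baabccb meet in 2. Open state 3: 2a->3.
cb: 2b undefined. 2b->0: no, bacba/cb meet in 0. 2b->1: no, cbab/cb meet in 1. 2b->2: no, bacba/aca meet in 3. 2b->3: ok.
cc: 2c undefined. 2c->0: no, aaaccbb/baabccb meet in 2. 2c->1: no, aaaccbb/cb meet in 3. 2c->2: no, abbcca/cb meet in 3. 2c->3: no, bbc/cb meet in 3. Open state 4: 2c->4.
caa: 3a undefined. 3a->0: ok.
cab: 3b undefined. 3b->0: no, cabbba/cb meet in 3. 3b->1: ok.
cca: 4a undefined. 4a->0: ok.
ccb: 4b undefined. 4b->0: ok.
bbac: 3c undefined. 3c->0: no, bacba/ababbbc meet in 0. 3c->1: no, aaaccbb/ababbbc meet in 1. 3c->2: ok.
abbcc: 4c undefined. 4c->0: no, bacba/abaccc meet in 0. 4c->1: no, aaaccbb/abaccc meet in 1. 4c->2: no, abbcca/cb meet in 3. 4c->3: ok.
All examples now run through 5 states with every (state, symbol) defined. Accept strings end in {0,1,4}, Reject strings end in {2,3}; accept={0,1,4}.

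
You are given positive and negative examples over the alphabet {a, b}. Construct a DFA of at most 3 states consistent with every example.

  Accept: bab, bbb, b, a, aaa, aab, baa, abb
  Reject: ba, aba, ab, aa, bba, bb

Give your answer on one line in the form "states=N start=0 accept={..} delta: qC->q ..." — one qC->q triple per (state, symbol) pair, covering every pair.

states=3 start=0 accept={1} delta: 0a->1 0b->1 1a->0 1b->2 2a->0 2b->1

Fold the examples into a partial DFA from state 0: repeatedly fix the first undefined (state, symbol) met by the shortest-then-alphabetical prefix, trying targets in increasing order and rejecting any under which an Accept and a Reject string meet in one state with the same remainder; add a state when all current targets are rejected. Accepting states are where Accept strings end.
a: 0a undefined. 0a->0: no, b/ab meet in 0 with "b" left. Open state 1: 0a->1.
b: 0b undefined. 0b->0: no, bab/ab meet in 1 with "b" left. 0b->1: ok.
aa: 1a undefined. 1a->0: ok.
ab: 1b undefined. 1b->0: no, bab/aba meet in 1. 1b->1: no, bab/ab meet in 1. Open state 2: 1b->2.
aba: 2a undefined. 2a->0: ok.
abb: 2b undefined. 2b->0: no, bbb/ba meet in 0. 2b->1: ok.
All examples now run through 3 states with every (state, symbol) defined. Accept strings end in {1}, Reject strings end in {0,2}; accept={1}.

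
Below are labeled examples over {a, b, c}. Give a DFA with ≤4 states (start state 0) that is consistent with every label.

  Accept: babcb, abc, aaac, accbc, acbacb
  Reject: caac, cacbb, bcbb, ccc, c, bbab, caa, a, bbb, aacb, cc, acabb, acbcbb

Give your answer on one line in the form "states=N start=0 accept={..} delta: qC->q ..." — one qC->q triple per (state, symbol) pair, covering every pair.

states=4 start=0 accept={2,3} delta: 0a->1 0b->0 0c->0 1a->0 1b->1 1c->2 2a->0 2b->3 2c->1 3a->1 3b->0 3c->0

Fold the examples into a partial DFA from state 0: repeatedly fix the first undefined (state, symbol) met by the shortest-then-alphabetical prefix, trying targets in increasing order and rejecting any under which an Accept and a Reject string meet in one state with the same remainder; add a state when all current targets are rejected. Accepting states are where Accept strings end.
a: 0a undefined. 0a->0: no, aaac/c meet in 0 with "c" left. Open state 1: 0a->1.
b: 0b undefined. 0b->0: ok.
c: 0c undefined. 0c->0: ok.
aa: 1a undefined. 1a->0: ok.
ab: 1b undefined. 1b->0: no, babcb/caac meet in 0. 1b->1: ok.
ac: 1c undefined. 1c->0: no, babcb/caac meet in 0. 1c->1: no, babcb/cacbb meet in 1. Open state 2: 1c->2.
aca: 2a undefined. 2a->0: ok.
acb: 2b undefined. 2b->0: no, babcb/caac meet in 0. 2b->1: no, babcb/cacbb meet in 1. 2b->2: no, babcb/cacbb meet in 2. Open state 3: 2b->3.
acc: 2c undefined. 2c->0: no, accbc/caac meet in 0. 2c->1: ok.
acba: 3a undefined. 3a->0: no, acbacb/caac meet in 0. 3a->1: ok.
acbc: 3c undefined. 3c->0: ok.
cacbb: 3b undefined. 3b->0: ok.
All examples now run through 4 states with every (state, symbol) defined. Accept strings end in {2,3}, Reject strings end in {0,1}; accept={2,3}.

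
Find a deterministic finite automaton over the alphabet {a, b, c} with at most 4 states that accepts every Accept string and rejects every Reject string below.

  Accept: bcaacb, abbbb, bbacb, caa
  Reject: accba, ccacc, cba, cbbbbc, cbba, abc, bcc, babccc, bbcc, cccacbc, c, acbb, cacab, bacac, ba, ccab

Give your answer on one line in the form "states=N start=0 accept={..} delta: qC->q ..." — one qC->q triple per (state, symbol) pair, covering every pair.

Fold the examples into a partial DFA from state 0: repeatedly fix the first undefined (state, symbol) met by the shortest-then-alphabetical prefix, trying targets in increasing order and rejecting any under which an Accept and a Reject string meet in one state with the same remainder; add a state when all current targets are rejected. Accepting states are where Accept strings end.
a: 0a undefined. 0a->0: ok.
b: 0b undefined. 0b->0: no, abbbb/ba meet in 0. Open state 1: 0b->1.
c: 0c undefined. 0c->0: no, caa/ccacc meet in 0. 0c->1: ok.
ba: 1a undefined. 1a->0: no, caa/ba meet in 0. 1a->1: no, caa/c meet in 1. Open state 2: 1a->2.
bb: 1b undefined. 1b->0: no, abbbb/cba meet in 0. 1b->1: no, abbbb/c meet in 1. 1b->2: no, caa/cba meet in 2 with "a" left. Open state 3: 1b->3.
bc: 1c undefined. 1c->0: ok.
bab: 2b undefined. 2b->0: ok.
bac: 2c undefined. 2c->0: ok.
bba: 3a undefined. 3a->0: ok.
bbc: 3c undefined. 3c->0: ok.
caa: 2a undefined. 2a->0: no, caa/ccacc meet in 0. 2a->1: no, caa/bcc meet in 1. 2a->2: no, caa/accba meet in 2. 2a->3: ok.
cbb: 3b undefined. 3b->0: no, abbbb/bcc meet in 1. 3b->1: ok.
All examples now run through 4 states with every (state, symbol) defined. Accept strings end in {3}, Reject strings end in {0,1,2}; accept={3}.

states=4 start=0 accept={3} delta: 0a->0 0b->1 0c->1 1a->2 1b->3 1c->0 2a->3 2b->0 2c->0 3a->0 3b->1 3c->0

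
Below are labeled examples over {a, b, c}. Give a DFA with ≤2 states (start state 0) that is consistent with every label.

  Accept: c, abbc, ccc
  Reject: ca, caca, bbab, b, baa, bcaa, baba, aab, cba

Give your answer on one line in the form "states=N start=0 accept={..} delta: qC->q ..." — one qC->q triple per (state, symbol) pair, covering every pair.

Grow the machine one transition at a time. Run the examples from 0; the earliest place one falls off (shortest prefix, ties alphabetical) gets sent to the lowest-numbered state that keeps every Accept/Reject pair distinguishable — a pair clashes when both reach the same state with identical unread suffix — and to a fresh state only if none does.
a: 0a undefined. 0a->0: ok.
b: 0b undefined. 0b->0: ok.
c: 0c undefined. 0c->0: no, c/ca meet in 0. Open state 1: 0c->1.
ca: 1a undefined. 1a->0: ok.
cb: 1b undefined. 1b->0: ok.
cc: 1c undefined. 1c->0: ok.
All examples now run through 2 states with every (state, symbol) defined. Accept strings end in {1}, Reject strings end in {0}; accept={1}.

states=2 start=0 accept={1} delta: 0a->0 0b->0 0c->1 1a->0 1b->0 1c->0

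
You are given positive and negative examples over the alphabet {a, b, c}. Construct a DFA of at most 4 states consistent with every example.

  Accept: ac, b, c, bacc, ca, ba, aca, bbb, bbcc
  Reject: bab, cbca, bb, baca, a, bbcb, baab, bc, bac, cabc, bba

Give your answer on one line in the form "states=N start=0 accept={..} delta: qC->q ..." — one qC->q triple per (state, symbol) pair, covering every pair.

Fold the examples into a partial DFA from state 0: repeatedly fix the first undefined (state, symbol) met by the shortest-then-alphabetical prefix, trying targets in increasing order and rejecting any under which an Accept and a Reject string meet in one state with the same remainder; add a state when all current targets are rejected. Accepting states are where Accept strings end.
a: 0a undefined. 0a->0: ok.
b: 0b undefined. 0b->0: no, ac/bc meet in 0 with "c" left. Open state 1: 0b->1.
c: 0c undefined. 0c->0: no, ac/a meet in 0. 0c->1: ok.
ba: 1a undefined. 1a->0: no, ac/bab meet in 1. 1a->1: ok.
bb: 1b undefined. 1b->0: no, ac/cbca meet in 1. 1b->1: no, ac/bab meet in 1. Open state 2: 1b->2.
bc: 1c undefined. 1c->0: ok.
bba: 2a undefined. 2a->0: ok.
bbb: 2b undefined. 2b->0: no, bbb/baca meet in 0. 2b->1: ok.
bbc: 2c undefined. 2c->0: no, ac/bbcb meet in 1. 2c->1: no, ac/cbca meet in 1. 2c->2: no, ac/bbcb meet in 1. Open state 3: 2c->3.
bbcb: 3b undefined. 3b->0: ok.
bbcc: 3c undefined. 3c->0: no, bbcc/baca meet in 0. 3c->1: ok.
cbca: 3a undefined. 3a->0: ok.
All examples now run through 4 states with every (state, symbol) defined. Accept strings end in {1}, Reject strings end in {0,2,3}; accept={1}.

states=4 start=0 accept={1} delta: 0a->0 0b->1 0c->1 1a->1 1b->2 1c->0 2a->0 2b->1 2c->3 3a->0 3b->0 3c->1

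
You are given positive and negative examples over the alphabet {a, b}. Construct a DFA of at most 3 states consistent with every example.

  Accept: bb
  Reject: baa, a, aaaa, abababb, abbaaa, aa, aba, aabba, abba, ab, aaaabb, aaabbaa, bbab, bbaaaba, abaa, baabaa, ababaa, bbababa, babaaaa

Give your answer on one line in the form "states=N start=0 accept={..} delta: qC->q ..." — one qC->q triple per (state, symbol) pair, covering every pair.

states=2 start=0 accept={0} delta: 0a->1 0b->0 1a->1 1b->1

State merging on the prefix tree: take the shortest (then alphabetical) example prefix whose next move is undefined and point that move at state 0, else 1, else 2, ...; a target is out if some Accept/Reject pair would then sit in one state with the same input left (inseparable). If every existing state is out, open a new one.
a: 0a undefined. 0a->0: no, bb/aaaabb meet in 0 with "bb" left. Open state 1: 0a->1.
b: 0b undefined. 0b->0: ok.
aa: 1a undefined. 1a->0: no, bb/baa meet in 0. 1a->1: ok.
ab: 1b undefined. 1b->0: no, bb/abababb meet in 0. 1b->1: ok.
All examples now run through 2 states with every (state, symbol) defined. Accept strings end in {0}, Reject strings end in {1}; accept={0}.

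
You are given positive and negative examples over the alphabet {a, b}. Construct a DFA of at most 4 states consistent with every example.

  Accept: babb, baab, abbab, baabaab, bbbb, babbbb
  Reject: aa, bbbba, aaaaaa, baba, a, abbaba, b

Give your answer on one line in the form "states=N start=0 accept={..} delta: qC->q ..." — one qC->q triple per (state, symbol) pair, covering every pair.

states=3 start=0 accept={2} delta: 0a->0 0b->1 1a->1 1b->2 2a->1 2b->2

Grow the machine one transition at a time. Run the examples from 0; the earliest place one falls off (shortest prefix, ties alphabetical) gets sent to the lowest-numbered state that keeps every Accept/Reject pair distinguishable — a pair clashes when both reach the same state with identical unread suffix — and to a fresh state only if none does.
a: 0a undefined. 0a->0: ok.
b: 0b undefined. 0b->0: no, babb/aa meet in 0. Open state 1: 0b->1.
ba: 1a undefined. 1a->0: no, baab/b meet in 1. 1a->1: ok.
bb: 1b undefined. 1b->0: no, babb/abbaba meet in 1. 1b->1: no, babb/bbbba meet in 1. Open state 2: 1b->2.
bbb: 2b undefined. 2b->0: no, babb/aa meet in 0. 2b->1: no, babb/b meet in 1. 2b->2: ok.
abba: 2a undefined. 2a->0: no, abbab/abbaba meet in 1. 2a->1: ok.
All examples now run through 3 states with every (state, symbol) defined. Accept strings end in {2}, Reject strings end in {0,1}; accept={2}.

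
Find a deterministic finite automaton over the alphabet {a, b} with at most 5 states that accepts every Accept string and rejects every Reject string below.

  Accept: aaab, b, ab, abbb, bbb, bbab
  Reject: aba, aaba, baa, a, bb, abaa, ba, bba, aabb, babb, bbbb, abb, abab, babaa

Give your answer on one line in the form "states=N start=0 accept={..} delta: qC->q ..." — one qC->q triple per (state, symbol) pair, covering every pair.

states=3 start=0 accept={1} delta: 0a->0 0b->1 1a->2 1b->0 2a->0 2b->2

Fold the examples into a partial DFA from state 0: repeatedly fix the first undefined (state, symbol) met by the shortest-then-alphabetical prefix, trying targets in increasing order and rejecting any under which an Accept and a Reject string meet in one state with the same remainder; add a state when all current targets are rejected. Accepting states are where Accept strings end.
a: 0a undefined. 0a->0: ok.
b: 0b undefined. 0b->0: no, aaab/aba meet in 0. Open state 1: 0b->1.
ba: 1a undefined. 1a->0: no, aaab/abab meet in 1. 1a->1: no, aaab/aba meet in 1. Open state 2: 1a->2.
bb: 1b undefined. 1b->0: ok.
baa: 2a undefined. 2a->0: ok.
bab: 2b undefined. 2b->0: no, aaab/babb meet in 1. 2b->1: no, aaab/abab meet in 1. 2b->2: ok.
All examples now run through 3 states with every (state, symbol) defined. Accept strings end in {1}, Reject strings end in {0,2}; accept={1}.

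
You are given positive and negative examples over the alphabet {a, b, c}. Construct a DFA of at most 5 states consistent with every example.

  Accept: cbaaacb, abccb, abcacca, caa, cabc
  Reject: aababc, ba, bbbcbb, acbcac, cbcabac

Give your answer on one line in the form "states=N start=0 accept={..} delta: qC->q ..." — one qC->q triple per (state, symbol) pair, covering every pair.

Fold the examples into a partial DFA from state 0: repeatedly fix the first undefined (state, symbol) met by the shortest-then-alphabetical prefix, trying targets in increasing order and rejecting any under which an Accept and a Reject string meet in one state with the same remainder; add a state when all current targets are rejected. Accepting states are where Accept strings end.
a: 0a undefined. 0a->0: ok.
b: 0b undefined. 0b->0: ok.
c: 0c undefined. 0c->0: no, cbaaacb/aababc meet in 0. Open state 1: 0c->1.
ca: 1a undefined. 1a->0: no, caa/ba meet in 0. 1a->1: no, caa/aababc meet in 1. Open state 2: 1a->2.
cb: 1b undefined. 1b->0: no, cbaaacb/ba meet in 0. 1b->1: ok.
caa: 2a undefined. 2a->0: no, cbaaacb/aababc meet in 1. 2a->1: no, caa/aababc meet in 1. 2a->2: ok.
cab: 2b undefined. 2b->0: no, cabc/aababc meet in 1. 2b->1: ok.
cbc: 1c undefined. 1c->0: no, abccb/ba meet in 0. 1c->1: no, abccb/aababc meet in 1. 1c->2: no, abccb/aababc meet in 1. Open state 3: 1c->3.
cbca: 3a undefined. 3a->0: ok.
abcac: 2c undefined. 2c->0: no, cbaaacb/ba meet in 0. 2c->1: no, cbaaacb/aababc meet in 1. 2c->2: no, cbaaacb/aababc meet in 1. 2c->3: ok.
abccb: 3b undefined. 3b->0: no, cbaaacb/ba meet in 0. 3b->1: no, cbaaacb/aababc meet in 1. 3b->2: ok.
abcacc: 3c undefined. 3c->0: no, abcacca/ba meet in 0. 3c->1: ok.
All examples now run through 4 states with every (state, symbol) defined. Accept strings end in {2,3}, Reject strings end in {0,1}; accept={2,3}.

states=4 start=0 accept={2,3} delta: 0a->0 0b->0 0c->1 1a->2 1b->1 1c->3 2a->2 2b->1 2c->3 3a->0 3b->2 3c->1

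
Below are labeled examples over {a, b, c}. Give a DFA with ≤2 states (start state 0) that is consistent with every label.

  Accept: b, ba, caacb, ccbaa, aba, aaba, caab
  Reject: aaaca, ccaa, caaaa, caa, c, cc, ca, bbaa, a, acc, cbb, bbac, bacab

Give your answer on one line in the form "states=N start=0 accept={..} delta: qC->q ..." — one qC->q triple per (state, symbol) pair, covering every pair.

State merging on the prefix tree: take the shortest (then alphabetical) example prefix whose next move is undefined and point that move at state 0, else 1, else 2, ...; a target is out if some Accept/Reject pair would then sit in one state with the same input left (inseparable). If every existing state is out, open a new one.
a: 0a undefined. 0a->0: ok.
b: 0b undefined. 0b->0: no, b/bbaa meet in 0. Open state 1: 0b->1.
c: 0c undefined. 0c->0: ok.
ba: 1a undefined. 1a->0: no, b/bacab meet in 1. 1a->1: ok.
bb: 1b undefined. 1b->0: ok.
bac: 1c undefined. 1c->0: no, b/bacab meet in 1. 1c->1: ok.
All examples now run through 2 states with every (state, symbol) defined. Accept strings end in {1}, Reject strings end in {0}; accept={1}.

states=2 start=0 accept={1} delta: 0a->0 0b->1 0c->0 1a->1 1b->0 1c->1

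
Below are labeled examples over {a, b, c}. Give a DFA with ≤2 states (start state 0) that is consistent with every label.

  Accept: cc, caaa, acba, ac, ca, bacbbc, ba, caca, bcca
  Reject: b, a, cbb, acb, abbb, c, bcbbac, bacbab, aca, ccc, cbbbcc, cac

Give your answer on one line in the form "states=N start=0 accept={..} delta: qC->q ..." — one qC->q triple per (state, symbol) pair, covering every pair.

Grow the machine one transition at a time. Run the examples from 0; the earliest place one falls off (shortest prefix, ties alphabetical) gets sent to the lowest-numbered state that keeps every Accept/Reject pair distinguishable — a pair clashes when both reach the same state with identical unread suffix — and to a fresh state only if none does.
a: 0a undefined. 0a->0: no, ac/c meet in 0 with "c" left. Open state 1: 0a->1.
b: 0b undefined. 0b->0: no, ba/a meet in 1. 0b->1: ok.
c: 0c undefined. 0c->0: no, cc/c meet in 0. 0c->1: ok.
ab: 1b undefined. 1b->0: no, cc/cbbbcc meet in 1 with "c" left. 1b->1: ok.
ac: 1c undefined. 1c->0: ok.
ba: 1a undefined. 1a->0: ok.
All examples now run through 2 states with every (state, symbol) defined. Accept strings end in {0}, Reject strings end in {1}; accept={0}.

states=2 start=0 accept={0} delta: 0a->1 0b->1 0c->1 1a->0 1b->1 1c->0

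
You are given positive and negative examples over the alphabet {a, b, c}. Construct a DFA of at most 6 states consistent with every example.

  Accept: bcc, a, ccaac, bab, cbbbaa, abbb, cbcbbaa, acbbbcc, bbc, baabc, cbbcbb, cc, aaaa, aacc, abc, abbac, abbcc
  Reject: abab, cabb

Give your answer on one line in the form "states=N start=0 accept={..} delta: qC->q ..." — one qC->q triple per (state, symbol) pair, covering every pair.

Grow the machine one transition at a time. Run the examples from 0; the earliest place one falls off (shortest prefix, ties alphabetical) gets sent to the lowest-numbered state that keeps every Accept/Reject pair distinguishable — a pair clashes when both reach the same state with identical unread suffix — and to a fresh state only if none does.
a: 0a undefined. 0a->0: no, bab/abab meet in 0 with "bab" left. Open state 1: 0a->1.
b: 0b undefined. 0b->0: ok.
c: 0c undefined. 0c->0: ok.
aa: 1a undefined. 1a->0: ok.
ab: 1b undefined. 1b->0: no, bcc/abab meet in 0. 1b->1: no, bcc/abab meet in 0. Open state 2: 1b->2.
ac: 1c undefined. 1c->0: ok.
aba: 2a undefined. 2a->0: no, bcc/abab meet in 0. 2a->1: no, bab/abab meet in 2. 2a->2: ok.
abb: 2b undefined. 2b->0: no, bcc/abab meet in 0. 2b->1: no, a/abab meet in 1. 2b->2: no, bab/abab meet in 2. Open state 3: 2b->3.
abc: 2c undefined. 2c->0: ok.
abba: 3a undefined. 3a->0: ok.
abbb: 3b undefined. 3b->0: ok.
abbc: 3c undefined. 3c->0: ok.
All examples now run through 4 states with every (state, symbol) defined. Accept strings end in {0,1,2}, Reject strings end in {3}; accept={0,1,2}.

states=4 start=0 accept={0,1,2} delta: 0a->1 0b->0 0c->0 1a->0 1b->2 1c->0 2a->2 2b->3 2c->0 3a->0 3b->0 3c->0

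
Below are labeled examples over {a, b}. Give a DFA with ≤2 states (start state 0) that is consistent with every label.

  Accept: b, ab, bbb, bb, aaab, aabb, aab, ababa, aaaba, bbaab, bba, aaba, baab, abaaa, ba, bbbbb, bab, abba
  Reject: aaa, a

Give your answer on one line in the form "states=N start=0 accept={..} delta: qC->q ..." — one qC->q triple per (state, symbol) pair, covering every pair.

Grow the machine one transition at a time. Run the examples from 0; the earliest place one falls off (shortest prefix, ties alphabetical) gets sent to the lowest-numbered state that keeps every Accept/Reject pair distinguishable — a pair clashes when both reach the same state with identical unread suffix — and to a fresh state only if none does.
a: 0a undefined. 0a->0: ok.
b: 0b undefined. 0b->0: no, b/aaa meet in 0. Open state 1: 0b->1.
ba: 1a undefined. 1a->0: no, ababa/aaa meet in 0. 1a->1: ok.
bb: 1b undefined. 1b->0: no, bb/aaa meet in 0. 1b->1: ok.
All examples now run through 2 states with every (state, symbol) defined. Accept strings end in {1}, Reject strings end in {0}; accept={1}.

states=2 start=0 accept={1} delta: 0a->0 0b->1 1a->1 1b->1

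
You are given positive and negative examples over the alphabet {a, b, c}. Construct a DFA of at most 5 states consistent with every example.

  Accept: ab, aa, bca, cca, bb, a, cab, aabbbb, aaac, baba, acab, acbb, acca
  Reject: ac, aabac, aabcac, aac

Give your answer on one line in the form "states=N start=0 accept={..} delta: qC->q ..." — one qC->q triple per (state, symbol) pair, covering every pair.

Fold the examples into a partial DFA from state 0: repeatedly fix the first undefined (state, symbol) met by the shortest-then-alphabetical prefix, trying targets in increasing order and rejecting any under which an Accept and a Reject string meet in one state with the same remainder; add a state when all current targets are rejected. Accepting states are where Accept strings end.
a: 0a undefined. 0a->0: no, aaac/ac meet in 0 with "c" left. Open state 1: 0a->1.
b: 0b undefined. 0b->0: ok.
c: 0c undefined. 0c->0: ok.
aa: 1a undefined. 1a->0: no, aa/aac meet in 0. 1a->1: no, aaac/ac meet in 1 with "c" left. Open state 2: 1a->2.
ab: 1b undefined. 1b->0: ok.
ac: 1c undefined. 1c->0: no, ab/ac meet in 0. 1c->1: no, bca/ac meet in 1. 1c->2: no, aa/ac meet in 2. Open state 3: 1c->3.
aaa: 2a undefined. 2a->0: ok.
aab: 2b undefined. 2b->0: ok.
aac: 2c undefined. 2c->0: no, ab/aac meet in 0. 2c->1: no, bca/aac meet in 1. 2c->2: no, aa/aac meet in 2. 2c->3: ok.
aca: 3a undefined. 3a->0: ok.
acb: 3b undefined. 3b->0: ok.
acc: 3c undefined. 3c->0: ok.
All examples now run through 4 states with every (state, symbol) defined. Accept strings end in {0,1,2}, Reject strings end in {3}; accept={0,1,2}.

states=4 start=0 accept={0,1,2} delta: 0a->1 0b->0 0c->0 1a->2 1b->0 1c->3 2a->0 2b->0 2c->3 3a->0 3b->0 3c->0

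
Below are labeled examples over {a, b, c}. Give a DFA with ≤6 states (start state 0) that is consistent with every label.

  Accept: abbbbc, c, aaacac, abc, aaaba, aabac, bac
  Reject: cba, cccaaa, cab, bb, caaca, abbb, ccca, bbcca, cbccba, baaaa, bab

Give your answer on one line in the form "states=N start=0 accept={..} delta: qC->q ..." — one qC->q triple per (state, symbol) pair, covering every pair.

State merging on the prefix tree: take the shortest (then alphabetical) example prefix whose next move is undefined and point that move at state 0, else 1, else 2, ...; a target is out if some Accept/Reject pair would then sit in one state with the same input left (inseparable). If every existing state is out, open a new one.
a: 0a undefined. 0a->0: ok.
b: 0b undefined. 0b->0: no, aaaba/bb meet in 0. Open state 1: 0b->1.
c: 0c undefined. 0c->0: no, c/cccaaa meet in 0. 0c->1: ok.
ba: 1a undefined. 1a->0: no, c/cab meet in 1. 1a->1: no, c/baaaa meet in 1. Open state 2: 1a->2.
bb: 1b undefined. 1b->0: no, abbbbc/abbb meet in 1. 1b->1: no, c/bb meet in 1. 1b->2: no, aaaba/bb meet in 2. Open state 3: 1b->3.
cc: 1c undefined. 1c->0: no, aaaba/ccca meet in 2. 1c->1: no, aaaba/ccca meet in 2. 1c->2: ok.
baa: 2a undefined. 2a->0: no, abc/caaca meet in 2. 2a->1: no, c/caaca meet in 1. 2a->2: no, abc/baaaa meet in 2. 2a->3: ok.
bab: 2b undefined. 2b->0: ok.
bac: 2c undefined. 2c->0: no, aaacac/cccaaa meet in 0. 2c->1: no, abc/ccca meet in 2. 2c->2: ok.
bbc: 3c undefined. 3c->0: no, aaacac/bbcca meet in 2. 3c->1: no, aaacac/caaca meet in 2. 3c->2: ok.
cba: 3a undefined. 3a->0: ok.
abbb: 3b undefined. 3b->0: ok.
All examples now run through 4 states with every (state, symbol) defined. Accept strings end in {1,2}, Reject strings end in {0,3}; accept={1,2}.

states=4 start=0 accept={1,2} delta: 0a->0 0b->1 0c->1 1a->2 1b->3 1c->2 2a->3 2b->0 2c->2 3a->0 3b->0 3c->2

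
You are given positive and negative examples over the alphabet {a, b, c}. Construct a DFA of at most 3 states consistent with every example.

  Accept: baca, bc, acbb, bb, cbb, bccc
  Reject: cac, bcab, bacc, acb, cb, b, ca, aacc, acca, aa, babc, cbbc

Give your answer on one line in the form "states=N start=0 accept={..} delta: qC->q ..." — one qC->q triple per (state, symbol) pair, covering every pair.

State merging on the prefix tree: take the shortest (then alphabetical) example prefix whose next move is undefined and point that move at state 0, else 1, else 2, ...; a target is out if some Accept/Reject pair would then sit in one state with the same input left (inseparable). If every existing state is out, open a new one.
a: 0a undefined. 0a->0: ok.
b: 0b undefined. 0b->0: no, baca/ca meet in 0 with "ca" left. Open state 1: 0b->1.
c: 0c undefined. 0c->0: ok.
ba: 1a undefined. 1a->0: no, baca/cac meet in 0. 1a->1: ok.
bb: 1b undefined. 1b->0: no, acbb/cac meet in 0. 1b->1: no, bc/babc meet in 1 with "c" left. Open state 2: 1b->2.
bc: 1c undefined. 1c->0: no, baca/cac meet in 0. 1c->1: no, baca/bacc meet in 1. 1c->2: ok.
bca: 2a undefined. 2a->0: no, baca/cac meet in 0. 2a->1: no, baca/acb meet in 1. 2a->2: ok.
bcc: 2c undefined. 2c->0: no, bccc/cac meet in 0. 2c->1: ok.
bcab: 2b undefined. 2b->0: ok.
All examples now run through 3 states with every (state, symbol) defined. Accept strings end in {2}, Reject strings end in {0,1}; accept={2}.

states=3 start=0 accept={2} delta: 0a->0 0b->1 0c->0 1a->1 1b->2 1c->2 2a->2 2b->0 2c->1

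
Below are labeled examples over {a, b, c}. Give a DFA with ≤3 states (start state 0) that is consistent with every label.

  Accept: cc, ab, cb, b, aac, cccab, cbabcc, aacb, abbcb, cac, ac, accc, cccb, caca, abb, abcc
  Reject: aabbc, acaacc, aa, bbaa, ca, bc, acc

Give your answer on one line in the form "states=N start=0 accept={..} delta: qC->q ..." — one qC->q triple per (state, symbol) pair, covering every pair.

Grow the machine one transition at a time. Run the examples from 0; the earliest place one falls off (shortest prefix, ties alphabetical) gets sent to the lowest-numbered state that keeps every Accept/Reject pair distinguishable — a pair clashes when both reach the same state with identical unread suffix — and to a fresh state only if none does.
a: 0a undefined. 0a->0: no, cc/acc meet in 0 with "cc" left. Open state 1: 0a->1.
b: 0b undefined. 0b->0: ok.
c: 0c undefined. 0c->0: no, cc/bc meet in 0. 0c->1: ok.
aa: 1a undefined. 1a->0: no, b/aa meet in 0. 1a->1: ok.
ab: 1b undefined. 1b->0: ok.
ac: 1c undefined. 1c->0: no, caca/aabbc meet in 1. 1c->1: no, cc/aabbc meet in 1. Open state 2: 1c->2.
aca: 2a undefined. 2a->0: ok.
acc: 2c undefined. 2c->0: no, ab/acaacc meet in 0. 2c->1: ok.
aacb: 2b undefined. 2b->0: ok.
All examples now run through 3 states with every (state, symbol) defined. Accept strings end in {0,2}, Reject strings end in {1}; accept={0,2}.

states=3 start=0 accept={0,2} delta: 0a->1 0b->0 0c->1 1a->1 1b->0 1c->2 2a->0 2b->0 2c->1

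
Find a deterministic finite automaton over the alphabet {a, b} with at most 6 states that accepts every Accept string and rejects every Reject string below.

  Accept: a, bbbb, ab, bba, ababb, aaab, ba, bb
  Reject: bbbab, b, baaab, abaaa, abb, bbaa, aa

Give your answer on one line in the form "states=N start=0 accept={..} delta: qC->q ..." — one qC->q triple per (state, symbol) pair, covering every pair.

states=6 start=0 accept={1,3,4} delta: 0a->1 0b->2 1a->0 1b->3 2a->3 2b->3 3a->4 3b->2 4a->5 4b->1 5a->0 5b->0

State merging on the prefix tree: take the shortest (then alphabetical) example prefix whose next move is undefined and point that move at state 0, else 1, else 2, ...; a target is out if some Accept/Reject pair would then sit in one state with the same input left (inseparable). If every existing state is out, open a new one.
a: 0a undefined. 0a->0: no, a/aa meet in 0. Open state 1: 0a->1.
b: 0b undefined. 0b->0: no, bbbb/b meet in 0. 0b->1: no, a/b meet in 1. Open state 2: 0b->2.
aa: 1a undefined. 1a->0: ok.
ab: 1b undefined. 1b->0: no, a/abaaa meet in 1. 1b->1: no, a/abb meet in 1. 1b->2: no, ab/b meet in 2. Open state 3: 1b->3.
ba: 2a undefined. 2a->0: no, ba/aa meet in 0. 2a->1: no, ab/baaab meet in 3. 2a->2: no, ba/b meet in 2. 2a->3: ok.
bb: 2b undefined. 2b->0: no, bbbb/bbaa meet in 0. 2b->1: no, a/bbaa meet in 1. 2b->2: no, bbbb/b meet in 2. 2b->3: ok.
aba: 3a undefined. 3a->0: no, a/bbaa meet in 1. 3a->1: no, a/abaaa meet in 1. 3a->2: no, ab/bbaa meet in 3. 3a->3: no, ab/abaaa meet in 3. Open state 4: 3a->4.
abb: 3b undefined. 3b->0: no, bbbb/b meet in 2. 3b->1: no, a/abb meet in 1. 3b->2: ok.
abaa: 4a undefined. 4a->0: no, a/abaaa meet in 1. 4a->1: no, a/bbaa meet in 1. 4a->2: no, bbbb/baaab meet in 3. 4a->3: no, bbbb/bbaa meet in 3. 4a->4: no, bba/abaaa meet in 4. Open state 5: 4a->5.
abab: 4b undefined. 4b->0: no, ababb/bbbab meet in 2. 4b->1: ok.
abaaa: 5a undefined. 5a->0: ok.
baaab: 5b undefined. 5b->0: ok.
All examples now run through 6 states with every (state, symbol) defined. Accept strings end in {1,3,4}, Reject strings end in {0,2,5}; accept={1,3,4}.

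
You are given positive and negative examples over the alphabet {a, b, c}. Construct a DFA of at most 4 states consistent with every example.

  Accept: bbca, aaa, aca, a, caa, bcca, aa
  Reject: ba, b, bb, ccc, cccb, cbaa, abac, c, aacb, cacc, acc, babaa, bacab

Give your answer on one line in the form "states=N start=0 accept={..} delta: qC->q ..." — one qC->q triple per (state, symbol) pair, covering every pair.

Grow the machine one transition at a time. Run the examples from 0; the earliest place one falls off (shortest prefix, ties alphabetical) gets sent to the lowest-numbered state that keeps every Accept/Reject pair distinguishable — a pair clashes when both reach the same state with identical unread suffix — and to a fresh state only if none does.
a: 0a undefined. 0a->0: ok.
b: 0b undefined. 0b->0: no, aaa/ba meet in 0. Open state 1: 0b->1.
c: 0c undefined. 0c->0: no, aaa/ccc meet in 0. 0c->1: no, aca/ba meet in 1 with "a" left. Open state 2: 0c->2.
ba: 1a undefined. 1a->0: no, aaa/ba meet in 0. 1a->1: ok.
bb: 1b undefined. 1b->0: no, aaa/bb meet in 0. 1b->1: ok.
bc: 1c undefined. 1c->0: no, bbca/abac meet in 0. 1c->1: no, bbca/ba meet in 1. 1c->2: ok.
ca: 2a undefined. 2a->0: ok.
cb: 2b undefined. 2b->0: no, bbca/cbaa meet in 0. 2b->1: ok.
cc: 2c undefined. 2c->0: no, bbca/cacc meet in 0. 2c->1: no, bcca/ba meet in 1. 2c->2: ok.
All examples now run through 3 states with every (state, symbol) defined. Accept strings end in {0}, Reject strings end in {1,2}; accept={0}.

states=3 start=0 accept={0} delta: 0a->0 0b->1 0c->2 1a->1 1b->1 1c->2 2a->0 2b->1 2c->2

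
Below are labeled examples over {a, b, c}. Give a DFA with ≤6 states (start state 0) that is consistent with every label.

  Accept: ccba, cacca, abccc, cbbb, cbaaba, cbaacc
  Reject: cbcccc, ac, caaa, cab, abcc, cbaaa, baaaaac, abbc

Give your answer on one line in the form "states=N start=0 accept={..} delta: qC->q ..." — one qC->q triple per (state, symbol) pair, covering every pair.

states=5 start=0 accept={3,4} delta: 0a->0 0b->0 0c->1 1a->0 1b->2 1c->2 2a->3 2b->3 2c->3 3a->4 3b->3 3c->0 4a->0 4b->2 4c->2

State merging on the prefix tree: take the shortest (then alphabetical) example prefix whose next move is undefined and point that move at state 0, else 1, else 2, ...; a target is out if some Accept/Reject pair would then sit in one state with the same input left (inseparable). If every existing state is out, open a new one.
a: 0a undefined. 0a->0: ok.
b: 0b undefined. 0b->0: ok.
c: 0c undefined. 0c->0: no, ccba/cbcccc meet in 0. Open state 1: 0c->1.
ca: 1a undefined. 1a->0: ok.
cb: 1b undefined. 1b->0: no, cbbb/caaa meet in 0. 1b->1: no, cbbb/ac meet in 1. Open state 2: 1b->2.
cc: 1c undefined. 1c->0: no, ccba/caaa meet in 0. 1c->1: no, cacca/caaa meet in 0. 1c->2: ok.
cba: 2a undefined. 2a->0: no, cacca/caaa meet in 0. 2a->1: no, cacca/ac meet in 1. 2a->2: no, cacca/abcc meet in 2. Open state 3: 2a->3.
cbb: 2b undefined. 2b->0: no, ccba/caaa meet in 0. 2b->1: no, ccba/caaa meet in 0. 2b->2: no, cbbb/abcc meet in 2. 2b->3: ok.
cbc: 2c undefined. 2c->0: no, abccc/cbcccc meet in 0. 2c->1: no, abccc/ac meet in 1. 2c->2: no, abccc/cbcccc meet in 2. 2c->3: ok.
cbaa: 3a undefined. 3a->0: no, ccba/caaa meet in 0. 3a->1: no, ccba/ac meet in 1. 3a->2: no, ccba/abcc meet in 2. 3a->3: no, ccba/cbaaa meet in 3. Open state 4: 3a->4.
cbbb: 3b undefined. 3b->0: no, cbbb/caaa meet in 0. 3b->1: no, cbbb/ac meet in 1. 3b->2: no, cbbb/abcc meet in 2. 3b->3: ok.
cbcc: 3c undefined. 3c->0: ok.
cbaaa: 4a undefined. 4a->0: ok.
cbaab: 4b undefined. 4b->0: no, cbaaba/caaa meet in 0. 4b->1: no, cbaaba/caaa meet in 0. 4b->2: ok.
cbaac: 4c undefined. 4c->0: no, cbaacc/ac meet in 1. 4c->1: no, cbaacc/cbcccc meet in 2. 4c->2: ok.
All examples now run through 5 states with every (state, symbol) defined. Accept strings end in {3,4}, Reject strings end in {0,1,2}; accept={3,4}.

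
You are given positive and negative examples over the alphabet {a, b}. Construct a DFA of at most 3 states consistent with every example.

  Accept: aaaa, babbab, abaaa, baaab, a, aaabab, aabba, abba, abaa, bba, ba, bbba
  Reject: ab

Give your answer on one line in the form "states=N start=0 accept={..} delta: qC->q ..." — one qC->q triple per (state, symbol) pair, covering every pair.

State merging on the prefix tree: take the shortest (then alphabetical) example prefix whose next move is undefined and point that move at state 0, else 1, else 2, ...; a target is out if some Accept/Reject pair would then sit in one state with the same input left (inseparable). If every existing state is out, open a new one.
a: 0a undefined. 0a->0: ok.
b: 0b undefined. 0b->0: no, aaaa/ab meet in 0. Open state 1: 0b->1.
ba: 1a undefined. 1a->0: no, baaab/ab meet in 1. 1a->1: no, abaaa/ab meet in 1. Open state 2: 1a->2.
bb: 1b undefined. 1b->0: ok.
baa: 2a undefined. 2a->0: no, baaab/ab meet in 1. 2a->1: no, abaa/ab meet in 1. 2a->2: ok.
bab: 2b undefined. 2b->0: ok.
All examples now run through 3 states with every (state, symbol) defined. Accept strings end in {0,2}, Reject strings end in {1}; accept={0,2}.

states=3 start=0 accept={0,2} delta: 0a->0 0b->1 1a->2 1b->0 2a->2 2b->0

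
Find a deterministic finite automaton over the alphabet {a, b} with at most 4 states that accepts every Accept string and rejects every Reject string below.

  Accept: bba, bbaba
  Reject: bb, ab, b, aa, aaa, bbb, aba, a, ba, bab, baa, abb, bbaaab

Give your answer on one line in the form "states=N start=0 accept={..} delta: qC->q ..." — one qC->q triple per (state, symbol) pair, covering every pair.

states=4 start=0 accept={3} delta: 0a->0 0b->1 1a->0 1b->2 2a->3 2b->0 3a->0 3b->2

Grow the machine one transition at a time. Run the examples from 0; the earliest place one falls off (shortest prefix, ties alphabetical) gets sent to the lowest-numbered state that keeps every Accept/Reject pair distinguishable — a pair clashes when both reach the same state with identical unread suffix — and to a fresh state only if none does.
a: 0a undefined. 0a->0: ok.
b: 0b undefined. 0b->0: no, bba/bb meet in 0. Open state 1: 0b->1.
ba: 1a undefined. 1a->0: ok.
bb: 1b undefined. 1b->0: no, bba/bb meet in 0. 1b->1: no, bba/aa meet in 0. Open state 2: 1b->2.
bba: 2a undefined. 2a->0: no, bba/aa meet in 0. 2a->1: no, bba/ab meet in 1. 2a->2: no, bba/bb meet in 2. Open state 3: 2a->3.
bbb: 2b undefined. 2b->0: ok.
bbaa: 3a undefined. 3a->0: ok.
bbab: 3b undefined. 3b->0: no, bbaba/aa meet in 0. 3b->1: no, bbaba/aa meet in 0. 3b->2: ok.
All examples now run through 4 states with every (state, symbol) defined. Accept strings end in {3}, Reject strings end in {0,1,2}; accept={3}.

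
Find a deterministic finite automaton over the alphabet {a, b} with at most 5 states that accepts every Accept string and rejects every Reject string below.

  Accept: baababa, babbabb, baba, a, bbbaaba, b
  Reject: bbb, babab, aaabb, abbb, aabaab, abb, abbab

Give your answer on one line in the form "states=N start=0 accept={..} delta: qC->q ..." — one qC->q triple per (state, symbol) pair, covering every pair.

states=5 start=0 accept={0,1,3} delta: 0a->0 0b->1 1a->1 1b->2 2a->3 2b->2 3a->0 3b->4 4a->0 4b->0

Fold the examples into a partial DFA from state 0: repeatedly fix the first undefined (state, symbol) met by the shortest-then-alphabetical prefix, trying targets in increasing order and rejecting any under which an Accept and a Reject string meet in one state with the same remainder; add a state when all current targets are rejected. Accepting states are where Accept strings end.
a: 0a undefined. 0a->0: ok.
b: 0b undefined. 0b->0: no, baababa/bbb meet in 0. Open state 1: 0b->1.
ba: 1a undefined. 1a->0: no, b/babab meet in 1. 1a->1: ok.
bb: 1b undefined. 1b->0: no, baababa/bbb meet in 1. 1b->1: no, baababa/bbb meet in 1. Open state 2: 1b->2.
bbb: 2b undefined. 2b->0: no, babbabb/aaabb meet in 2. 2b->1: no, babbabb/bbb meet in 1. 2b->2: ok.
abba: 2a undefined. 2a->0: no, baababa/babab meet in 1. 2a->1: no, babbabb/bbb meet in 2. 2a->2: no, baababa/bbb meet in 2. Open state 3: 2a->3.
abbab: 3b undefined. 3b->0: no, baababa/babab meet in 0. 3b->1: no, baababa/babab meet in 1. 3b->2: no, babbabb/bbb meet in 2. 3b->3: no, babbabb/babab meet in 3. Open state 4: 3b->4.
bbbaa: 3a undefined. 3a->0: ok.
baababa: 4a undefined. 4a->0: ok.
babbabb: 4b undefined. 4b->0: ok.
All examples now run through 5 states with every (state, symbol) defined. Accept strings end in {0,1,3}, Reject strings end in {2,4}; accept={0,1,3}.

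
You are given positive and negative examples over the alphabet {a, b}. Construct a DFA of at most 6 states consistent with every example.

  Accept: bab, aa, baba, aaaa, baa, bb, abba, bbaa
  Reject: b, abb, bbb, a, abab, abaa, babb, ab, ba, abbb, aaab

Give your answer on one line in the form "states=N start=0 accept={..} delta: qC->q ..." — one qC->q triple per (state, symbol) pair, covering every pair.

Grow the machine one transition at a time. Run the examples from 0; the earliest place one falls off (shortest prefix, ties alphabetical) gets sent to the lowest-numbered state that keeps every Accept/Reject pair distinguishable — a pair clashes when both reach the same state with identical unread suffix — and to a fresh state only if none does.
a: 0a undefined. 0a->0: no, bab/abab meet in 0 with "bab" left. Open state 1: 0a->1.
b: 0b undefined. 0b->0: no, bab/ab meet in 1 with "b" left. 0b->1: no, aa/ba meet in 1 with "a" left. Open state 2: 0b->2.
aa: 1a undefined. 1a->0: ok.
ab: 1b undefined. 1b->0: no, aa/abab meet in 0. 1b->1: ok.
ba: 2a undefined. 2a->0: no, bab/b meet in 2. 2a->1: no, bab/abb meet in 1. 2a->2: no, baa/b meet in 2. Open state 3: 2a->3.
bb: 2b undefined. 2b->0: ok.
baa: 3a undefined. 3a->0: ok.
bab: 3b undefined. 3b->0: no, baba/abb meet in 1. 3b->1: no, bab/abb meet in 1. 3b->2: no, bab/b meet in 2. 3b->3: no, bab/babb meet in 3. Open state 4: 3b->4.
baba: 4a undefined. 4a->0: ok.
babb: 4b undefined. 4b->0: no, aa/babb meet in 0. 4b->1: ok.
All examples now run through 5 states with every (state, symbol) defined. Accept strings end in {0,4}, Reject strings end in {1,2,3}; accept={0,4}.

states=5 start=0 accept={0,4} delta: 0a->1 0b->2 1a->0 1b->1 2a->3 2b->0 3a->0 3b->4 4a->0 4b->1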